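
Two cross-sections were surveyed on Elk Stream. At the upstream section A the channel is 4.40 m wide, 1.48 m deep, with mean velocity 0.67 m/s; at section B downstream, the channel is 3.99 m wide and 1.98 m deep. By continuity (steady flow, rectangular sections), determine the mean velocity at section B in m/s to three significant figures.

0.552 m/s

Q = A₁V₁ = (4.40×1.48) × 0.67 = 4.363 m³/s
A₂ = 3.99 × 1.98 = 7.900 m²
V₂ = Q/A₂ = 4.363/7.900 = 0.5523 m/s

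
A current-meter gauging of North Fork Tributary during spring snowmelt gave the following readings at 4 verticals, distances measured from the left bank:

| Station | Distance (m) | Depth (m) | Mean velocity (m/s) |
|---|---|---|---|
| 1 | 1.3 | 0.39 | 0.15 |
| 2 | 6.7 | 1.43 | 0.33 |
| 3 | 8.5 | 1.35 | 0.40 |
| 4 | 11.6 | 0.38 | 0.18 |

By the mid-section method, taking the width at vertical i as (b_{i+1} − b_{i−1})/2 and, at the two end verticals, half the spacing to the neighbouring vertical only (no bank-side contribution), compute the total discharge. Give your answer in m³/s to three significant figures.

w_1 = (6.7 − 1.3)/2 = 2.7 m; q_1 = 0.15 × 0.39 × 2.7 = 0.1580 m³/s
w_2 = (8.5 − 1.3)/2 = 3.6 m; q_2 = 0.33 × 1.43 × 3.6 = 1.699 m³/s
w_3 = (11.6 − 6.7)/2 = 2.45 m; q_3 = 0.40 × 1.35 × 2.45 = 1.323 m³/s
w_4 = (11.6 − 8.5)/2 = 1.55 m; q_4 = 0.18 × 0.38 × 1.55 = 0.1060 m³/s
Q = Σ qᵢ = 3.286 m³/s

3.29 m³/s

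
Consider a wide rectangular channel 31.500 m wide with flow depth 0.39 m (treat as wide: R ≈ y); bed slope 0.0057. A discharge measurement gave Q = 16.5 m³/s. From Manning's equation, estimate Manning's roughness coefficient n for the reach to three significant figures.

0.0300

A = b·y = 31.500 × 0.39 = 12.29 m²
Wide channel: R ≈ y = 0.39 m
n = (1/Q)·A·R^(2/3)·S^(1/2) = (1/16.5) × 12.29 × 0.5338 × 0.07550 = 0.03001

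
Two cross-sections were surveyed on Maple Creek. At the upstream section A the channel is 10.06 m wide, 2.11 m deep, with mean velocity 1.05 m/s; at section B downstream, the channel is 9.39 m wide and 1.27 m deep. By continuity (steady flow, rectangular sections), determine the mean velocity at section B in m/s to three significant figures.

Q = A₁V₁ = (10.06×2.11) × 1.05 = 22.29 m³/s
A₂ = 9.39 × 1.27 = 11.93 m²
V₂ = Q/A₂ = 22.29/11.93 = 1.869 m/s

1.87 m/s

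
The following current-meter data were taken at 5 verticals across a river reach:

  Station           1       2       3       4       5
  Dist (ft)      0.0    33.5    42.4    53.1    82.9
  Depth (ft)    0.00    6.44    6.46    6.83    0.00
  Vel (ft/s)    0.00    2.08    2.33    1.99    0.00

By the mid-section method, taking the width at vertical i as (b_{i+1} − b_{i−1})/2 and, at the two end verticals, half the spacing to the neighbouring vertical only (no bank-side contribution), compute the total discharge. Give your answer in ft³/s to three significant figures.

707 ft³/s

w_2 = (42.4 − 0.0)/2 = 21.2 ft; q_2 = 2.08 × 6.44 × 21.2 = 284.0 ft³/s
w_3 = (53.1 − 33.5)/2 = 9.8 ft; q_3 = 2.33 × 6.46 × 9.8 = 147.5 ft³/s
w_4 = (82.9 − 42.4)/2 = 20.25 ft; q_4 = 1.99 × 6.83 × 20.25 = 275.2 ft³/s
Stations 1, 5 contribute zero (depth or velocity is 0).
Q = Σ qᵢ = 706.7 ft³/s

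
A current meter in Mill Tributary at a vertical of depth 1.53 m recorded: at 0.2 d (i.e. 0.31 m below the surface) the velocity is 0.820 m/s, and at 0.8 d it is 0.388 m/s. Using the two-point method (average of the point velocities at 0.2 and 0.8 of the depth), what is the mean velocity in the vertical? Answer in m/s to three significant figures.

v̄ = (0.820 + 0.388) / 2 = 0.6040 m/s

0.604 m/s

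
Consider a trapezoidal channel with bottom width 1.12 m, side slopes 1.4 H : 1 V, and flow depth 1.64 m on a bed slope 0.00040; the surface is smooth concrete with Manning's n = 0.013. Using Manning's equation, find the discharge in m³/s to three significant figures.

A = (b + z·y)·y = (1.12 + 1.4×1.64)×1.64 = 5.602 m²
P = b + 2y√(1+z²) = 1.12 + 2×1.64×√(1+1.4²) = 6.763 m
R = A/P = 5.602/6.763 = 0.8284 m
Q = (1/n)·A·R^(2/3)·S^(1/2) = (1/0.013) × 5.602 × 0.8284^(2/3) × 0.00040^(1/2) = 7.602 m³/s

7.60 m³/s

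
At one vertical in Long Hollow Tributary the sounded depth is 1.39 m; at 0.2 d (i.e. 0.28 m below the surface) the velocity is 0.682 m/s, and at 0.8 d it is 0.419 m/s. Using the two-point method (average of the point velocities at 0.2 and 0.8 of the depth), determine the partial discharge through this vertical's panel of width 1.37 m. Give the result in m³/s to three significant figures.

1.05 m³/s

v̄ = (0.682 + 0.419) / 2 = 0.5505 m/s
q = v̄ × d × w = 0.5505 × 1.39 × 1.37 = 1.048 m³/s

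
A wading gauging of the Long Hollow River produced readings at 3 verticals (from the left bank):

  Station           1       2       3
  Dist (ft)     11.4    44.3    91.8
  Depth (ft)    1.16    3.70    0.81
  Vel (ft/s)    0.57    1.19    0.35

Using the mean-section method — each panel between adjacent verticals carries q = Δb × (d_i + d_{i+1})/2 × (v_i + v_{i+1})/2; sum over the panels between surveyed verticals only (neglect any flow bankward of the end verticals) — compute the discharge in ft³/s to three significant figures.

153 ft³/s

Panel 1-2: Δb = 32.9 ft, d̄ = (1.16+3.70)/2 = 2.43, v̄ = (0.57+1.19)/2 = 0.88 → q = 32.9×2.43×0.88 = 70.35 ft³/s
Panel 2-3: Δb = 47.5 ft, d̄ = (3.70+0.81)/2 = 2.255, v̄ = (1.19+0.35)/2 = 0.77 → q = 47.5×2.255×0.77 = 82.48 ft³/s
Q = Σ q = 152.8 ft³/s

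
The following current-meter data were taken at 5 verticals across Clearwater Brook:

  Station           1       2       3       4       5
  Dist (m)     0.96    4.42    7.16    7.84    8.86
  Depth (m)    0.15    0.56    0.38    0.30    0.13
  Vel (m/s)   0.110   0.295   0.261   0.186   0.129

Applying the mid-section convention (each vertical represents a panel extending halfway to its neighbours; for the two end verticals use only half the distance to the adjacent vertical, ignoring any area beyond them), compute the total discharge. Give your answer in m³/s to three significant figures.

w_1 = (4.42 − 0.96)/2 = 1.73 m; q_1 = 0.110 × 0.15 × 1.73 = 0.02855 m³/s
w_2 = (7.16 − 0.96)/2 = 3.1 m; q_2 = 0.295 × 0.56 × 3.1 = 0.5121 m³/s
w_3 = (7.84 − 4.42)/2 = 1.71 m; q_3 = 0.261 × 0.38 × 1.71 = 0.1696 m³/s
w_4 = (8.86 − 7.16)/2 = 0.85 m; q_4 = 0.186 × 0.30 × 0.85 = 0.04743 m³/s
w_5 = (8.86 − 7.84)/2 = 0.51 m; q_5 = 0.129 × 0.13 × 0.51 = 0.008553 m³/s
Q = Σ qᵢ = 0.7662 m³/s

0.766 m³/s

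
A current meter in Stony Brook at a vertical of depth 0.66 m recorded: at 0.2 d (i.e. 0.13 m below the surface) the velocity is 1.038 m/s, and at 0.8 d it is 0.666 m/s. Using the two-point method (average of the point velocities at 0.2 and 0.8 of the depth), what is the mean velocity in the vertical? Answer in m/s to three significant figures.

v̄ = (1.038 + 0.666) / 2 = 0.8520 m/s

0.852 m/s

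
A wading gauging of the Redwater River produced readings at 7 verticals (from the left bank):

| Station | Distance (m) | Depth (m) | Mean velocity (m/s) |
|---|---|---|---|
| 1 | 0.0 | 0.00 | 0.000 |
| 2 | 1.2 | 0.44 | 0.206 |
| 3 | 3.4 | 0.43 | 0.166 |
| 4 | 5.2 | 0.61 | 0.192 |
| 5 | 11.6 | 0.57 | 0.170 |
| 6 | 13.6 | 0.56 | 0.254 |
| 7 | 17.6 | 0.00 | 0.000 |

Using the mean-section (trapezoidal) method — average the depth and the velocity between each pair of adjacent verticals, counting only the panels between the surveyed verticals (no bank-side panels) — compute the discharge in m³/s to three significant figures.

1.44 m³/s

Panel 1-2: Δb = 1.2 m, d̄ = (0.00+0.44)/2 = 0.22, v̄ = (0.000+0.206)/2 = 0.103 → q = 1.2×0.22×0.103 = 0.02719 m³/s
Panel 2-3: Δb = 2.2 m, d̄ = (0.44+0.43)/2 = 0.435, v̄ = (0.206+0.166)/2 = 0.186 → q = 2.2×0.435×0.186 = 0.1780 m³/s
Panel 3-4: Δb = 1.8 m, d̄ = (0.43+0.61)/2 = 0.52, v̄ = (0.166+0.192)/2 = 0.179 → q = 1.8×0.52×0.179 = 0.1675 m³/s
Panel 4-5: Δb = 6.4 m, d̄ = (0.61+0.57)/2 = 0.59, v̄ = (0.192+0.170)/2 = 0.181 → q = 6.4×0.59×0.181 = 0.6835 m³/s
Panel 5-6: Δb = 2 m, d̄ = (0.57+0.56)/2 = 0.565, v̄ = (0.170+0.254)/2 = 0.212 → q = 2×0.565×0.212 = 0.2396 m³/s
Panel 6-7: Δb = 4 m, d̄ = (0.56+0.00)/2 = 0.28, v̄ = (0.254+0.000)/2 = 0.127 → q = 4×0.28×0.127 = 0.1422 m³/s
Q = Σ q = 1.438 m³/s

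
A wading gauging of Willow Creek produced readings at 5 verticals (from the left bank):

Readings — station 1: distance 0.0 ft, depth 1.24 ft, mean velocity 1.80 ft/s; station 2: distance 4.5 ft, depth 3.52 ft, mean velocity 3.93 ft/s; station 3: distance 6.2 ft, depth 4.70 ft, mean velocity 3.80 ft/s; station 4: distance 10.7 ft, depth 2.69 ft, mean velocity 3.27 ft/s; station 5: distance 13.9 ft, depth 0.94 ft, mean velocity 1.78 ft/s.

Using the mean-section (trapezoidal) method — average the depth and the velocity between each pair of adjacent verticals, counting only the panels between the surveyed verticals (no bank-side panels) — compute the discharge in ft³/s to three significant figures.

131 ft³/s

Panel 1-2: Δb = 4.5 ft, d̄ = (1.24+3.52)/2 = 2.38, v̄ = (1.80+3.93)/2 = 2.865 → q = 4.5×2.38×2.865 = 30.68 ft³/s
Panel 2-3: Δb = 1.7 ft, d̄ = (3.52+4.70)/2 = 4.11, v̄ = (3.93+3.80)/2 = 3.865 → q = 1.7×4.11×3.865 = 27.00 ft³/s
Panel 3-4: Δb = 4.5 ft, d̄ = (4.70+2.69)/2 = 3.695, v̄ = (3.80+3.27)/2 = 3.535 → q = 4.5×3.695×3.535 = 58.78 ft³/s
Panel 4-5: Δb = 3.2 ft, d̄ = (2.69+0.94)/2 = 1.815, v̄ = (3.27+1.78)/2 = 2.525 → q = 3.2×1.815×2.525 = 14.67 ft³/s
Q = Σ q = 131.1 ft³/s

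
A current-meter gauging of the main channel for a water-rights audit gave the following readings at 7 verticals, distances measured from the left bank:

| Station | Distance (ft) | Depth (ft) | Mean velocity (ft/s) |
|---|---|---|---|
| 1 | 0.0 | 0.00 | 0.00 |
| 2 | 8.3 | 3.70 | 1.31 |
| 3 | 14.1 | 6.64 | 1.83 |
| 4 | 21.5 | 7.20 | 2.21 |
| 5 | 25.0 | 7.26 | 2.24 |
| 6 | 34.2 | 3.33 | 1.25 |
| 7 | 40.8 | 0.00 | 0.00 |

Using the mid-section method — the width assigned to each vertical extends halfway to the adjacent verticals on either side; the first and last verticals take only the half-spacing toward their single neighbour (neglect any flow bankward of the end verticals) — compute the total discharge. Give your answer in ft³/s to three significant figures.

337 ft³/s

w_2 = (14.1 − 0.0)/2 = 7.05 ft; q_2 = 1.31 × 3.70 × 7.05 = 34.17 ft³/s
w_3 = (21.5 − 8.3)/2 = 6.6 ft; q_3 = 1.83 × 6.64 × 6.6 = 80.20 ft³/s
w_4 = (25.0 − 14.1)/2 = 5.45 ft; q_4 = 2.21 × 7.20 × 5.45 = 86.72 ft³/s
w_5 = (34.2 − 21.5)/2 = 6.35 ft; q_5 = 2.24 × 7.26 × 6.35 = 103.3 ft³/s
w_6 = (40.8 − 25.0)/2 = 7.9 ft; q_6 = 1.25 × 3.33 × 7.9 = 32.88 ft³/s
Stations 1, 7 contribute zero (depth or velocity is 0).
Q = Σ qᵢ = 337.2 ft³/s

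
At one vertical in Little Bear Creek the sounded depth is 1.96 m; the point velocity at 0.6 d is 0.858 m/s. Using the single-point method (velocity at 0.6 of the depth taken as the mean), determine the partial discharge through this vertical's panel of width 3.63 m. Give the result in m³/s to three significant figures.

6.10 m³/s

v̄ = v₀.₆ = 0.858 m/s
q = v̄ × d × w = 0.8580 × 1.96 × 3.63 = 6.104 m³/s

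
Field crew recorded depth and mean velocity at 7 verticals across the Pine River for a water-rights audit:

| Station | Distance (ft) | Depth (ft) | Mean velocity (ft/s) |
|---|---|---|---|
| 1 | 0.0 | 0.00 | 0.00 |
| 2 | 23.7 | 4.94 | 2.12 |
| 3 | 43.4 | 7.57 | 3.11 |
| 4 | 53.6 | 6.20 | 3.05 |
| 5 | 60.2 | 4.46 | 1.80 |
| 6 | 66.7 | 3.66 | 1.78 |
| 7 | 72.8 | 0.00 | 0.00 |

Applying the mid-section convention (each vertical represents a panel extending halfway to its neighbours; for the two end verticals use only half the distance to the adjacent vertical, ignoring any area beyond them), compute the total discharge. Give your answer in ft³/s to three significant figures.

w_2 = (43.4 − 0.0)/2 = 21.7 ft; q_2 = 2.12 × 4.94 × 21.7 = 227.3 ft³/s
w_3 = (53.6 − 23.7)/2 = 14.95 ft; q_3 = 3.11 × 7.57 × 14.95 = 352.0 ft³/s
w_4 = (60.2 − 43.4)/2 = 8.4 ft; q_4 = 3.05 × 6.20 × 8.4 = 158.8 ft³/s
w_5 = (66.7 − 53.6)/2 = 6.55 ft; q_5 = 1.80 × 4.46 × 6.55 = 52.58 ft³/s
w_6 = (72.8 − 60.2)/2 = 6.3 ft; q_6 = 1.78 × 3.66 × 6.3 = 41.04 ft³/s
Stations 1, 7 contribute zero (depth or velocity is 0).
Q = Σ qᵢ = 831.7 ft³/s

832 ft³/s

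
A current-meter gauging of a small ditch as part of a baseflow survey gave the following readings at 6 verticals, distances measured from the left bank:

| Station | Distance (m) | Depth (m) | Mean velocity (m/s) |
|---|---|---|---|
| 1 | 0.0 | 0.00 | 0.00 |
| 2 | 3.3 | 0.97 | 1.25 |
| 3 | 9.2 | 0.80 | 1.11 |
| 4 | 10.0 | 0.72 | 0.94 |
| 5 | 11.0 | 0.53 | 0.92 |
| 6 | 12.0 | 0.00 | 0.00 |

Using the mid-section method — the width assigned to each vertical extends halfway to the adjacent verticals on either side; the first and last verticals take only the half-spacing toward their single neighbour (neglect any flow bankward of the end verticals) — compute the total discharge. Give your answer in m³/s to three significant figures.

9.65 m³/s

w_2 = (9.2 − 0.0)/2 = 4.6 m; q_2 = 1.25 × 0.97 × 4.6 = 5.578 m³/s
w_3 = (10.0 − 3.3)/2 = 3.35 m; q_3 = 1.11 × 0.80 × 3.35 = 2.975 m³/s
w_4 = (11.0 − 9.2)/2 = 0.9 m; q_4 = 0.94 × 0.72 × 0.9 = 0.6091 m³/s
w_5 = (12.0 − 10.0)/2 = 1 m; q_5 = 0.92 × 0.53 × 1 = 0.4876 m³/s
Stations 1, 6 contribute zero (depth or velocity is 0).
Q = Σ qᵢ = 9.649 m³/s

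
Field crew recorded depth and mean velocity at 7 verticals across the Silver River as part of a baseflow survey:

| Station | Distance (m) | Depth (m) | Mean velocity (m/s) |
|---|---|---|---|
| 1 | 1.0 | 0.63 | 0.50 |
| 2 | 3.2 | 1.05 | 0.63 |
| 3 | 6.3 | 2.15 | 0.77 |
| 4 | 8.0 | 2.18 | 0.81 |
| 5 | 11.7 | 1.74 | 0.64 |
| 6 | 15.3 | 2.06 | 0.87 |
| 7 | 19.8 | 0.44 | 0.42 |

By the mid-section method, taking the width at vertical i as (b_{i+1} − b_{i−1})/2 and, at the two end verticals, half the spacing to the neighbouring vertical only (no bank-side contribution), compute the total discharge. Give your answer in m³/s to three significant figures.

w_1 = (3.2 − 1.0)/2 = 1.1 m; q_1 = 0.50 × 0.63 × 1.1 = 0.3465 m³/s
w_2 = (6.3 − 1.0)/2 = 2.65 m; q_2 = 0.63 × 1.05 × 2.65 = 1.753 m³/s
w_3 = (8.0 − 3.2)/2 = 2.4 m; q_3 = 0.77 × 2.15 × 2.4 = 3.973 m³/s
w_4 = (11.7 − 6.3)/2 = 2.7 m; q_4 = 0.81 × 2.18 × 2.7 = 4.768 m³/s
w_5 = (15.3 − 8.0)/2 = 3.65 m; q_5 = 0.64 × 1.74 × 3.65 = 4.065 m³/s
w_6 = (19.8 − 11.7)/2 = 4.05 m; q_6 = 0.87 × 2.06 × 4.05 = 7.258 m³/s
w_7 = (19.8 − 15.3)/2 = 2.25 m; q_7 = 0.42 × 0.44 × 2.25 = 0.4158 m³/s
Q = Σ qᵢ = 22.58 m³/s

22.6 m³/s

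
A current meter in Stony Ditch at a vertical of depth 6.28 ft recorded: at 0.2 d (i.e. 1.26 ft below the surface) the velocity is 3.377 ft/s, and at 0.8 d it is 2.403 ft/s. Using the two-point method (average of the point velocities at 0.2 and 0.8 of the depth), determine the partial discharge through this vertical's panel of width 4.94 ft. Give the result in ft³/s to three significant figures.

89.7 ft³/s

v̄ = (3.377 + 2.403) / 2 = 2.890 ft/s
q = v̄ × d × w = 2.890 × 6.28 × 4.94 = 89.66 ft³/s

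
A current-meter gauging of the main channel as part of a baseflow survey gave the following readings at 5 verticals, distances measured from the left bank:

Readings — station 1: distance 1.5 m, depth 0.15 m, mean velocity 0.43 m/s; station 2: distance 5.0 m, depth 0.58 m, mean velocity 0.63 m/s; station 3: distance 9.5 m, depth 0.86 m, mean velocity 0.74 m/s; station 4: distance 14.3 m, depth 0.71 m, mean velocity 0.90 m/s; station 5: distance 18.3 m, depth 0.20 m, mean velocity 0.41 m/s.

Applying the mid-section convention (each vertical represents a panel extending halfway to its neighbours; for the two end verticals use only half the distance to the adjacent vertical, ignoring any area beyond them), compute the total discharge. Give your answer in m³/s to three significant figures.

w_1 = (5.0 − 1.5)/2 = 1.75 m; q_1 = 0.43 × 0.15 × 1.75 = 0.1129 m³/s
w_2 = (9.5 − 1.5)/2 = 4 m; q_2 = 0.63 × 0.58 × 4 = 1.462 m³/s
w_3 = (14.3 − 5.0)/2 = 4.65 m; q_3 = 0.74 × 0.86 × 4.65 = 2.959 m³/s
w_4 = (18.3 − 9.5)/2 = 4.4 m; q_4 = 0.90 × 0.71 × 4.4 = 2.812 m³/s
w_5 = (18.3 − 14.3)/2 = 2 m; q_5 = 0.41 × 0.20 × 2 = 0.1640 m³/s
Q = Σ qᵢ = 7.509 m³/s

7.51 m³/s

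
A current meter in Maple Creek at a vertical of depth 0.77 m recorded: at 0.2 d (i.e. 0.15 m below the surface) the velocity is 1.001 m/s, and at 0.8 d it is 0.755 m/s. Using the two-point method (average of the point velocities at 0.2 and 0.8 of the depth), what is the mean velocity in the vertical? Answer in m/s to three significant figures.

0.878 m/s

v̄ = (1.001 + 0.755) / 2 = 0.8780 m/s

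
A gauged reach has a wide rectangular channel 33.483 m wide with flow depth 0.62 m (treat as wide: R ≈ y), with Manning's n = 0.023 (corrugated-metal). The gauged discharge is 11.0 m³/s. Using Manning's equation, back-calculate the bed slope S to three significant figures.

A = b·y = 33.483 × 0.62 = 20.76 m²
Wide channel: R ≈ y = 0.62 m
S = (Q·n / (1·A·R^(2/3)))² = (11.0×0.023 / (1×20.76×0.7271))² = 0.0002809

0.000281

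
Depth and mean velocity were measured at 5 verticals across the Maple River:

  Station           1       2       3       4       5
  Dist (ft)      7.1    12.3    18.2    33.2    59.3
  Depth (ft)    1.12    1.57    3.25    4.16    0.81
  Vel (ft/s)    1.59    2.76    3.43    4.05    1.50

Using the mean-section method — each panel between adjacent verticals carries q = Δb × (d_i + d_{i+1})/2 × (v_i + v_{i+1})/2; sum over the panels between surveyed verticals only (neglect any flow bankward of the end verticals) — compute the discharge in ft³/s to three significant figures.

Panel 1-2: Δb = 5.2 ft, d̄ = (1.12+1.57)/2 = 1.345, v̄ = (1.59+2.76)/2 = 2.175 → q = 5.2×1.345×2.175 = 15.21 ft³/s
Panel 2-3: Δb = 5.9 ft, d̄ = (1.57+3.25)/2 = 2.41, v̄ = (2.76+3.43)/2 = 3.095 → q = 5.9×2.41×3.095 = 44.01 ft³/s
Panel 3-4: Δb = 15 ft, d̄ = (3.25+4.16)/2 = 3.705, v̄ = (3.43+4.05)/2 = 3.74 → q = 15×3.705×3.74 = 207.9 ft³/s
Panel 4-5: Δb = 26.1 ft, d̄ = (4.16+0.81)/2 = 2.485, v̄ = (4.05+1.50)/2 = 2.775 → q = 26.1×2.485×2.775 = 180.0 ft³/s
Q = Σ q = 447.1 ft³/s

447 ft³/s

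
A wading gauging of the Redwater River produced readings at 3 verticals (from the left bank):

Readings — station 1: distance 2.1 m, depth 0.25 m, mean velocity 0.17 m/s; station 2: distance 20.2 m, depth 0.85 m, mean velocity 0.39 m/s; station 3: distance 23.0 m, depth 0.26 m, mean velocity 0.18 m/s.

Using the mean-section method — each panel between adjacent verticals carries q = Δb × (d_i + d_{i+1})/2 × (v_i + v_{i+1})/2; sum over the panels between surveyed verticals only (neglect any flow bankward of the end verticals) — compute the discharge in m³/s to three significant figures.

3.23 m³/s

Panel 1-2: Δb = 18.1 m, d̄ = (0.25+0.85)/2 = 0.55, v̄ = (0.17+0.39)/2 = 0.28 → q = 18.1×0.55×0.28 = 2.787 m³/s
Panel 2-3: Δb = 2.8 m, d̄ = (0.85+0.26)/2 = 0.555, v̄ = (0.39+0.18)/2 = 0.285 → q = 2.8×0.555×0.285 = 0.4429 m³/s
Q = Σ q = 3.230 m³/s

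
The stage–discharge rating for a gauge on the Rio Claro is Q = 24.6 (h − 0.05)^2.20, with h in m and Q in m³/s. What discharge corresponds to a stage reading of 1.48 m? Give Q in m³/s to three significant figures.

54.0 m³/s

Q = 24.6 × (1.48 − 0.05)^2.20 = 24.6 × 1.43^2.20 = 54.03 m³/s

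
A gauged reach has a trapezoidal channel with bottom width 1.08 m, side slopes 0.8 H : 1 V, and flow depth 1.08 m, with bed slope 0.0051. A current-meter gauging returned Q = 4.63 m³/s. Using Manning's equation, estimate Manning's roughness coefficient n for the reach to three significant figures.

0.0216

A = (b + z·y)·y = (1.08 + 0.8×1.08)×1.08 = 2.100 m²
P = b + 2y√(1+z²) = 1.08 + 2×1.08×√(1+0.8²) = 3.846 m
R = A/P = 2.100/3.846 = 0.5459 m
n = (1/Q)·A·R^(2/3)·S^(1/2) = (1/4.63) × 2.100 × 0.6679 × 0.07141 = 0.02163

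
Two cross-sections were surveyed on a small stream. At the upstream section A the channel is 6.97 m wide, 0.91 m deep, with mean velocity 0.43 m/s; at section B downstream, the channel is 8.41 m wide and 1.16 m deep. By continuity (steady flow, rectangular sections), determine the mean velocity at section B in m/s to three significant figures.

Q = A₁V₁ = (6.97×0.91) × 0.43 = 2.727 m³/s
A₂ = 8.41 × 1.16 = 9.756 m²
V₂ = Q/A₂ = 2.727/9.756 = 0.2796 m/s

0.280 m/s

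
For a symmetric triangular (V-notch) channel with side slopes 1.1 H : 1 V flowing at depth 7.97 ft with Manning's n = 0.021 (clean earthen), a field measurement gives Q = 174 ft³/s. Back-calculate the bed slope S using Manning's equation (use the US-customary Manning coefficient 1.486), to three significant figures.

A = z·y² = 1.1×7.97² = 69.87 ft²
P = 2y√(1+z²) = 2×7.97×√(1+1.1²) = 23.70 ft
R = A/P = 69.87/23.70 = 2.949 ft
S = (Q·n / (1.486·A·R^(2/3)))² = (174×0.021 / (1.486×69.87×2.056))² = 0.0002929

0.000293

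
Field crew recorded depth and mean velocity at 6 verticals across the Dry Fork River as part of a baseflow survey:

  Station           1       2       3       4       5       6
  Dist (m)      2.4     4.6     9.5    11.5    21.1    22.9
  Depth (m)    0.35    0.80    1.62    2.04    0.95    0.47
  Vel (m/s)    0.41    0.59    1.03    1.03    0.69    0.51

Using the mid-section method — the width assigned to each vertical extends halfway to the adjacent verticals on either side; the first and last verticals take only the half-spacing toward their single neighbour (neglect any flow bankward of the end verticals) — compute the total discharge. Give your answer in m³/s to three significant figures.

w_1 = (4.6 − 2.4)/2 = 1.1 m; q_1 = 0.41 × 0.35 × 1.1 = 0.1579 m³/s
w_2 = (9.5 − 2.4)/2 = 3.55 m; q_2 = 0.59 × 0.80 × 3.55 = 1.676 m³/s
w_3 = (11.5 − 4.6)/2 = 3.45 m; q_3 = 1.03 × 1.62 × 3.45 = 5.757 m³/s
w_4 = (21.1 − 9.5)/2 = 5.8 m; q_4 = 1.03 × 2.04 × 5.8 = 12.19 m³/s
w_5 = (22.9 − 11.5)/2 = 5.7 m; q_5 = 0.69 × 0.95 × 5.7 = 3.736 m³/s
w_6 = (22.9 − 21.1)/2 = 0.9 m; q_6 = 0.51 × 0.47 × 0.9 = 0.2157 m³/s
Q = Σ qᵢ = 23.73 m³/s

23.7 m³/s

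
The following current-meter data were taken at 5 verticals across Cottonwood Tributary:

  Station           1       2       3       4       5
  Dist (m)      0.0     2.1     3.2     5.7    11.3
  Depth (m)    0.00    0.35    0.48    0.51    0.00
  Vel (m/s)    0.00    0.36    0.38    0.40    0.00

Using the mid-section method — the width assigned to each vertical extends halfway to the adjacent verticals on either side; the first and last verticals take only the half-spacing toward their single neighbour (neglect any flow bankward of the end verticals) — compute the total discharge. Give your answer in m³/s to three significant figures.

w_2 = (3.2 − 0.0)/2 = 1.6 m; q_2 = 0.36 × 0.35 × 1.6 = 0.2016 m³/s
w_3 = (5.7 − 2.1)/2 = 1.8 m; q_3 = 0.38 × 0.48 × 1.8 = 0.3283 m³/s
w_4 = (11.3 − 3.2)/2 = 4.05 m; q_4 = 0.40 × 0.51 × 4.05 = 0.8262 m³/s
Stations 1, 5 contribute zero (depth or velocity is 0).
Q = Σ qᵢ = 1.356 m³/s

1.36 m³/s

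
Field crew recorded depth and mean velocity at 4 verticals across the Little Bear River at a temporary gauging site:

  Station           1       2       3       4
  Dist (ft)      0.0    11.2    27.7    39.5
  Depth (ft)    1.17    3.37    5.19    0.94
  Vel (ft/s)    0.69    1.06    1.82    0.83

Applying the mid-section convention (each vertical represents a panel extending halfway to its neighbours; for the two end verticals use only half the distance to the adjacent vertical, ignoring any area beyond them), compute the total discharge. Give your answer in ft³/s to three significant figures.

192 ft³/s

w_1 = (11.2 − 0.0)/2 = 5.6 ft; q_1 = 0.69 × 1.17 × 5.6 = 4.521 ft³/s
w_2 = (27.7 − 0.0)/2 = 13.85 ft; q_2 = 1.06 × 3.37 × 13.85 = 49.47 ft³/s
w_3 = (39.5 − 11.2)/2 = 14.15 ft; q_3 = 1.82 × 5.19 × 14.15 = 133.7 ft³/s
w_4 = (39.5 − 27.7)/2 = 5.9 ft; q_4 = 0.83 × 0.94 × 5.9 = 4.603 ft³/s
Q = Σ qᵢ = 192.3 ft³/s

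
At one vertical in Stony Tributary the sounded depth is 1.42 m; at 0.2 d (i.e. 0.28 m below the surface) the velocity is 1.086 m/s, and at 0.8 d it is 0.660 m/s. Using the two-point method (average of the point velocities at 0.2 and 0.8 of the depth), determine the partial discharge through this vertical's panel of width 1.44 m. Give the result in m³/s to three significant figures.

v̄ = (1.086 + 0.660) / 2 = 0.8730 m/s
q = v̄ × d × w = 0.8730 × 1.42 × 1.44 = 1.785 m³/s

1.79 m³/s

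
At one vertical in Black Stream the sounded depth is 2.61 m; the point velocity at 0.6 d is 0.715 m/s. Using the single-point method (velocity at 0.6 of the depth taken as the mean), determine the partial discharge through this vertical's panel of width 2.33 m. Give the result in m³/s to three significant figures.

v̄ = v₀.₆ = 0.715 m/s
q = v̄ × d × w = 0.7150 × 2.61 × 2.33 = 4.348 m³/s

4.35 m³/s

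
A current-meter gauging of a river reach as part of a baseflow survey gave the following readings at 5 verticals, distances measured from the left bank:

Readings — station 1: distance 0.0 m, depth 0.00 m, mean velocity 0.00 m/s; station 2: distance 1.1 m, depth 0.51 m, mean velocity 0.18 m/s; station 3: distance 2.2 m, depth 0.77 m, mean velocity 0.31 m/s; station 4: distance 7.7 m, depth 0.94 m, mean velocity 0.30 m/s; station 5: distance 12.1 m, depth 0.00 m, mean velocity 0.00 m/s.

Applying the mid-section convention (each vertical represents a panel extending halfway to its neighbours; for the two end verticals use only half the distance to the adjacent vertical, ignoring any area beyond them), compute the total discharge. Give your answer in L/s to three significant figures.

2280 L/s

w_2 = (2.2 − 0.0)/2 = 1.1 m; q_2 = 0.18 × 0.51 × 1.1 = 0.1010 m³/s
w_3 = (7.7 − 1.1)/2 = 3.3 m; q_3 = 0.31 × 0.77 × 3.3 = 0.7877 m³/s
w_4 = (12.1 − 2.2)/2 = 4.95 m; q_4 = 0.30 × 0.94 × 4.95 = 1.396 m³/s
Stations 1, 5 contribute zero (depth or velocity is 0).
Q = Σ qᵢ = 2.285 m³/s
= 2.285 × 1000 = 2285 L/s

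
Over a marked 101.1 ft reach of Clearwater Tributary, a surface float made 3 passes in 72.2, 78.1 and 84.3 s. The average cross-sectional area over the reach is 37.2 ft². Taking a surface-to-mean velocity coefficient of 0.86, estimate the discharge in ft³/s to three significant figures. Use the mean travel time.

41.4 ft³/s

t̄ = (72.2 + 78.1 + 84.3) / 3 = 78.2 s
v_surface = L / t̄ = 101.1 / 78.2 = 1.293 ft/s
v_mean = 0.86 × 1.293 = 1.112 ft/s
Q = A × v_mean = 37.2 × 1.112 = 41.36 ft³/s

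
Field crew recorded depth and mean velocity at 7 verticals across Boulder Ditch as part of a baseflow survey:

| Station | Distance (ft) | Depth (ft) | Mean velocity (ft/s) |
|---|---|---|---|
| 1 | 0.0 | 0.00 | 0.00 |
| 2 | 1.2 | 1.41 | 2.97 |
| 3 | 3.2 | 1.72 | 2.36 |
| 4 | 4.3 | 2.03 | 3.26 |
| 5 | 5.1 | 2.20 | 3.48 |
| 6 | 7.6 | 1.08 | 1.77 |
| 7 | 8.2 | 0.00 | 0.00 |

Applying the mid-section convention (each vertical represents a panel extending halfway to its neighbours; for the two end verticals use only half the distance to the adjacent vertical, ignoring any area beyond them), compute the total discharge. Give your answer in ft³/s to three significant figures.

34.9 ft³/s

w_2 = (3.2 − 0.0)/2 = 1.6 ft; q_2 = 2.97 × 1.41 × 1.6 = 6.700 ft³/s
w_3 = (4.3 − 1.2)/2 = 1.55 ft; q_3 = 2.36 × 1.72 × 1.55 = 6.292 ft³/s
w_4 = (5.1 − 3.2)/2 = 0.95 ft; q_4 = 3.26 × 2.03 × 0.95 = 6.287 ft³/s
w_5 = (7.6 − 4.3)/2 = 1.65 ft; q_5 = 3.48 × 2.20 × 1.65 = 12.63 ft³/s
w_6 = (8.2 − 5.1)/2 = 1.55 ft; q_6 = 1.77 × 1.08 × 1.55 = 2.963 ft³/s
Stations 1, 7 contribute zero (depth or velocity is 0).
Q = Σ qᵢ = 34.87 ft³/s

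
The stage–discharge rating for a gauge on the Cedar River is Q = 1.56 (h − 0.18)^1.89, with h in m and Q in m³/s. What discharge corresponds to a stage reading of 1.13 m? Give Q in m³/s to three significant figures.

Q = 1.56 × (1.13 − 0.18)^1.89 = 1.56 × 0.95^1.89 = 1.416 m³/s

1.42 m³/s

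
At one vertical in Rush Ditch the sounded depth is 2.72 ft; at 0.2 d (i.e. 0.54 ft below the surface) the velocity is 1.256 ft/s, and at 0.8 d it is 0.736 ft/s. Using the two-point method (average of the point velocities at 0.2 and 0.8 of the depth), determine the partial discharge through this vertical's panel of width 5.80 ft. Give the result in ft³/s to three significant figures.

15.7 ft³/s

v̄ = (1.256 + 0.736) / 2 = 0.9960 ft/s
q = v̄ × d × w = 0.9960 × 2.72 × 5.80 = 15.71 ft³/s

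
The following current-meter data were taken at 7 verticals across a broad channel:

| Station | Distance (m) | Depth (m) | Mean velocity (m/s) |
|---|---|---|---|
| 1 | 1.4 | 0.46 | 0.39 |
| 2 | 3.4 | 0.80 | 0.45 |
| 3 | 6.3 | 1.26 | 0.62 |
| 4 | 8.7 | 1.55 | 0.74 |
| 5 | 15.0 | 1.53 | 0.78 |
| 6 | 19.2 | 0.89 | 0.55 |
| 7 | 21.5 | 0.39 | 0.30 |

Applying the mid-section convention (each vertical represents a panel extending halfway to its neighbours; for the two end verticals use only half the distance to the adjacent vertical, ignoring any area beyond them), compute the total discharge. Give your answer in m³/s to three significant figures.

16.1 m³/s

w_1 = (3.4 − 1.4)/2 = 1 m; q_1 = 0.39 × 0.46 × 1 = 0.1794 m³/s
w_2 = (6.3 − 1.4)/2 = 2.45 m; q_2 = 0.45 × 0.80 × 2.45 = 0.8820 m³/s
w_3 = (8.7 − 3.4)/2 = 2.65 m; q_3 = 0.62 × 1.26 × 2.65 = 2.070 m³/s
w_4 = (15.0 − 6.3)/2 = 4.35 m; q_4 = 0.74 × 1.55 × 4.35 = 4.989 m³/s
w_5 = (19.2 − 8.7)/2 = 5.25 m; q_5 = 0.78 × 1.53 × 5.25 = 6.265 m³/s
w_6 = (21.5 − 15.0)/2 = 3.25 m; q_6 = 0.55 × 0.89 × 3.25 = 1.591 m³/s
w_7 = (21.5 − 19.2)/2 = 1.15 m; q_7 = 0.30 × 0.39 × 1.15 = 0.1346 m³/s
Q = Σ qᵢ = 16.11 m³/s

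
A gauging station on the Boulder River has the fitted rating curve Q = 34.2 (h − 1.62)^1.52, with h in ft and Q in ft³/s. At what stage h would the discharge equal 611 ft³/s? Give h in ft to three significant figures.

h − h₀ = (Q/C)^(1/b) = (611/34.2)^(1/1.52) = 6.663 ft
h = 1.62 + 6.663 = 8.283 ft

8.28 ft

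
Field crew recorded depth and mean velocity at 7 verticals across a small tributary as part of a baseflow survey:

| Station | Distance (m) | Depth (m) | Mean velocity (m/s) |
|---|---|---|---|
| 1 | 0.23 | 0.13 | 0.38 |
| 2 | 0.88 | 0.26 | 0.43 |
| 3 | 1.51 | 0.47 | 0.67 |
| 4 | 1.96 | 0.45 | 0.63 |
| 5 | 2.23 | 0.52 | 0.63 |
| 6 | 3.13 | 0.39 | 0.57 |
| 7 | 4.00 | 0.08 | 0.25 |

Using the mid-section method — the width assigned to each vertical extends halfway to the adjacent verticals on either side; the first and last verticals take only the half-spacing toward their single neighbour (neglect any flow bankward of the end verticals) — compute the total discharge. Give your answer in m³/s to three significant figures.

w_1 = (0.88 − 0.23)/2 = 0.325 m; q_1 = 0.38 × 0.13 × 0.325 = 0.01606 m³/s
w_2 = (1.51 − 0.23)/2 = 0.64 m; q_2 = 0.43 × 0.26 × 0.64 = 0.07155 m³/s
w_3 = (1.96 − 0.88)/2 = 0.54 m; q_3 = 0.67 × 0.47 × 0.54 = 0.1700 m³/s
w_4 = (2.23 − 1.51)/2 = 0.36 m; q_4 = 0.63 × 0.45 × 0.36 = 0.1021 m³/s
w_5 = (3.13 − 1.96)/2 = 0.585 m; q_5 = 0.63 × 0.52 × 0.585 = 0.1916 m³/s
w_6 = (4.00 − 2.23)/2 = 0.885 m; q_6 = 0.57 × 0.39 × 0.885 = 0.1967 m³/s
w_7 = (4.00 − 3.13)/2 = 0.435 m; q_7 = 0.25 × 0.08 × 0.435 = 0.008700 m³/s
Q = Σ qᵢ = 0.7568 m³/s

0.757 m³/s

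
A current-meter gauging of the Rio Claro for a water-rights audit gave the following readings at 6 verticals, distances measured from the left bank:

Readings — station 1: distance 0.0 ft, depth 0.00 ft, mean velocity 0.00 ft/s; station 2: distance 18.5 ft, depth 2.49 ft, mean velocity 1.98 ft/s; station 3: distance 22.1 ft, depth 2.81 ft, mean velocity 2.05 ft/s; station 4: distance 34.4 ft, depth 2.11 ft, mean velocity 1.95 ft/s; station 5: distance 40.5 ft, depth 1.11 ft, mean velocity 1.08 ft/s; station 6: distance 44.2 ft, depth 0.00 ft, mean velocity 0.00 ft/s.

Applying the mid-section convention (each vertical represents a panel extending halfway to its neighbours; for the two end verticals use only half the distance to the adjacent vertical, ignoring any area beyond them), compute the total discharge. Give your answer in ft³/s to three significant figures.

144 ft³/s

w_2 = (22.1 − 0.0)/2 = 11.05 ft; q_2 = 1.98 × 2.49 × 11.05 = 54.48 ft³/s
w_3 = (34.4 − 18.5)/2 = 7.95 ft; q_3 = 2.05 × 2.81 × 7.95 = 45.80 ft³/s
w_4 = (40.5 − 22.1)/2 = 9.2 ft; q_4 = 1.95 × 2.11 × 9.2 = 37.85 ft³/s
w_5 = (44.2 − 34.4)/2 = 4.9 ft; q_5 = 1.08 × 1.11 × 4.9 = 5.874 ft³/s
Stations 1, 6 contribute zero (depth or velocity is 0).
Q = Σ qᵢ = 144.0 ft³/s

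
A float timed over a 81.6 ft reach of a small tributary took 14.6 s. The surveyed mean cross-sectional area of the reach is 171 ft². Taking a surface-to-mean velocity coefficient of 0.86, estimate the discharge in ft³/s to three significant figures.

v_surface = L / t̄ = 81.6 / 14.6 = 5.589 ft/s
v_mean = 0.86 × 5.589 = 4.807 ft/s
Q = A × v_mean = 171 × 4.807 = 821.9 ft³/s

822 ft³/s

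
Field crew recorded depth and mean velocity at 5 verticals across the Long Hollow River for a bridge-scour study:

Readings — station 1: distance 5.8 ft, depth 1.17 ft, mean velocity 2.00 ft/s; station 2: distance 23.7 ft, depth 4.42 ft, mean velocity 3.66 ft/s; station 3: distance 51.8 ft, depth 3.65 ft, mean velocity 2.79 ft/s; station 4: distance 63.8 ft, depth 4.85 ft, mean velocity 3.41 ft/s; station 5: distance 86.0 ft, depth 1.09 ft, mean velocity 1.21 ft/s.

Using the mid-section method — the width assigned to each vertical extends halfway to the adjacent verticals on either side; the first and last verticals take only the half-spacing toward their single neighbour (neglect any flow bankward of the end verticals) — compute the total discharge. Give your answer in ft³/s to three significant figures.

895 ft³/s

w_1 = (23.7 − 5.8)/2 = 8.95 ft; q_1 = 2.00 × 1.17 × 8.95 = 20.94 ft³/s
w_2 = (51.8 − 5.8)/2 = 23 ft; q_2 = 3.66 × 4.42 × 23 = 372.1 ft³/s
w_3 = (63.8 − 23.7)/2 = 20.05 ft; q_3 = 2.79 × 3.65 × 20.05 = 204.2 ft³/s
w_4 = (86.0 − 51.8)/2 = 17.1 ft; q_4 = 3.41 × 4.85 × 17.1 = 282.8 ft³/s
w_5 = (86.0 − 63.8)/2 = 11.1 ft; q_5 = 1.21 × 1.09 × 11.1 = 14.64 ft³/s
Q = Σ qᵢ = 894.6 ft³/s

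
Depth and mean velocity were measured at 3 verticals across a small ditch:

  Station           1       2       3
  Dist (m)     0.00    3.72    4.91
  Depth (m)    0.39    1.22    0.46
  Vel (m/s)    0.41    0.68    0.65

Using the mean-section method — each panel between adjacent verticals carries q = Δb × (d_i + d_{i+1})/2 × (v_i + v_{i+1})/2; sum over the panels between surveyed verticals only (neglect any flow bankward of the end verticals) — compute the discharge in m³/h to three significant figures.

Panel 1-2: Δb = 3.72 m, d̄ = (0.39+1.22)/2 = 0.805, v̄ = (0.41+0.68)/2 = 0.545 → q = 3.72×0.805×0.545 = 1.632 m³/s
Panel 2-3: Δb = 1.19 m, d̄ = (1.22+0.46)/2 = 0.84, v̄ = (0.68+0.65)/2 = 0.665 → q = 1.19×0.84×0.665 = 0.6647 m³/s
Q = Σ q = 2.297 m³/s
= 2.297 × 3600 = 8268 m³/h

8270 m³/h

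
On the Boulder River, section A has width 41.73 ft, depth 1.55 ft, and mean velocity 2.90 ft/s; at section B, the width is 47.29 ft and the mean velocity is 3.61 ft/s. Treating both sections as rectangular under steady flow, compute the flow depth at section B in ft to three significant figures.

Q = A₁V₁ = (41.73×1.55) × 2.90 = 187.6 ft³/s
d₂ = Q/(b₂ V₂) = 187.6/(47.29×3.61) = 1.099 ft

1.10 ft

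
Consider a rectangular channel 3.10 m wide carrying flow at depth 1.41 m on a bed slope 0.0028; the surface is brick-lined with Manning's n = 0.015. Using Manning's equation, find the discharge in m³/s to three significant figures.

A = b·y = 3.10 × 1.41 = 4.371 m²
P = b + 2y = 3.10 + 2×1.41 = 5.920 m
R = A/P = 4.371/5.920 = 0.7383 m
Q = (1/n)·A·R^(2/3)·S^(1/2) = (1/0.015) × 4.371 × 0.7383^(2/3) × 0.0028^(1/2) = 12.60 m³/s

12.6 m³/s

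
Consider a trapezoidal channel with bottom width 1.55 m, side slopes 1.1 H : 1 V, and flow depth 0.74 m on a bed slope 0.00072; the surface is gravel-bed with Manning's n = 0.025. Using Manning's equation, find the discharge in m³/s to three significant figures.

A = (b + z·y)·y = (1.55 + 1.1×0.74)×0.74 = 1.749 m²
P = b + 2y√(1+z²) = 1.55 + 2×0.74×√(1+1.1²) = 3.750 m
R = A/P = 1.749/3.750 = 0.4665 m
Q = (1/n)·A·R^(2/3)·S^(1/2) = (1/0.025) × 1.749 × 0.4665^(2/3) × 0.00072^(1/2) = 1.129 m³/s

1.13 m³/s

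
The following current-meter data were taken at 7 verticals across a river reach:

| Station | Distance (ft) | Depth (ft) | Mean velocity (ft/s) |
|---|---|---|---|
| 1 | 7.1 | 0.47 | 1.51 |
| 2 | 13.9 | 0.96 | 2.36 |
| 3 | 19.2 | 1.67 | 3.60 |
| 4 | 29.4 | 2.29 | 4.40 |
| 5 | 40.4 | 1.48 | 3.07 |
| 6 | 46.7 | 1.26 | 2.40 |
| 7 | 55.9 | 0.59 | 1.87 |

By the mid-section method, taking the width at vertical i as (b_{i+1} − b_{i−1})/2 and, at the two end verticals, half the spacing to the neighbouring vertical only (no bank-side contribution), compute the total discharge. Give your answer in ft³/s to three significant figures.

w_1 = (13.9 − 7.1)/2 = 3.4 ft; q_1 = 1.51 × 0.47 × 3.4 = 2.413 ft³/s
w_2 = (19.2 − 7.1)/2 = 6.05 ft; q_2 = 2.36 × 0.96 × 6.05 = 13.71 ft³/s
w_3 = (29.4 − 13.9)/2 = 7.75 ft; q_3 = 3.60 × 1.67 × 7.75 = 46.59 ft³/s
w_4 = (40.4 − 19.2)/2 = 10.6 ft; q_4 = 4.40 × 2.29 × 10.6 = 106.8 ft³/s
w_5 = (46.7 − 29.4)/2 = 8.65 ft; q_5 = 3.07 × 1.48 × 8.65 = 39.30 ft³/s
w_6 = (55.9 − 40.4)/2 = 7.75 ft; q_6 = 2.40 × 1.26 × 7.75 = 23.44 ft³/s
w_7 = (55.9 − 46.7)/2 = 4.6 ft; q_7 = 1.87 × 0.59 × 4.6 = 5.075 ft³/s
Q = Σ qᵢ = 237.3 ft³/s

237 ft³/s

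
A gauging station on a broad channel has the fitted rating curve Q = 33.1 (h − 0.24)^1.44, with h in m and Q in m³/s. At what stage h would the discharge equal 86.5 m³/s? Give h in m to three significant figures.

2.19 m

h − h₀ = (Q/C)^(1/b) = (86.5/33.1)^(1/1.44) = 1.949 m
h = 0.24 + 1.949 = 2.189 m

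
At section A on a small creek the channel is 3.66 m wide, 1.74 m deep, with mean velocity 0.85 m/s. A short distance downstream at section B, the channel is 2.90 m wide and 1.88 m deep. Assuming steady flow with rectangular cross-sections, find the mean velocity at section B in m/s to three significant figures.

0.993 m/s

Q = A₁V₁ = (3.66×1.74) × 0.85 = 5.413 m³/s
A₂ = 2.90 × 1.88 = 5.452 m²
V₂ = Q/A₂ = 5.413/5.452 = 0.9929 m/s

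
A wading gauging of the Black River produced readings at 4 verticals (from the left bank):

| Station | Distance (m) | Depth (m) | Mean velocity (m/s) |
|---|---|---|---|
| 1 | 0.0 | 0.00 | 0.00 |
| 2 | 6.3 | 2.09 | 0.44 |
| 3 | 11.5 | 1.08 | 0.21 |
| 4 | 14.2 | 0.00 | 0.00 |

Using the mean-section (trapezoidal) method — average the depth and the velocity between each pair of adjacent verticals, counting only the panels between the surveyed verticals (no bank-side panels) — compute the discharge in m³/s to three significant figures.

Panel 1-2: Δb = 6.3 m, d̄ = (0.00+2.09)/2 = 1.045, v̄ = (0.00+0.44)/2 = 0.22 → q = 6.3×1.045×0.22 = 1.448 m³/s
Panel 2-3: Δb = 5.2 m, d̄ = (2.09+1.08)/2 = 1.585, v̄ = (0.44+0.21)/2 = 0.325 → q = 5.2×1.585×0.325 = 2.679 m³/s
Panel 3-4: Δb = 2.7 m, d̄ = (1.08+0.00)/2 = 0.54, v̄ = (0.21+0.00)/2 = 0.105 → q = 2.7×0.54×0.105 = 0.1531 m³/s
Q = Σ q = 4.280 m³/s

4.28 m³/s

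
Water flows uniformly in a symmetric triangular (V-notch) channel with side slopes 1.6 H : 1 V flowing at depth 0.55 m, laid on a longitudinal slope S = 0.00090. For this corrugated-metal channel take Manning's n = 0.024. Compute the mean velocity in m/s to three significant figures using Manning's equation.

A = z·y² = 1.6×0.55² = 0.4840 m²
P = 2y√(1+z²) = 2×0.55×√(1+1.6²) = 2.075 m
R = A/P = 0.4840/2.075 = 0.2332 m
Q = (1/n)·A·R^(2/3)·S^(1/2) = (1/0.024) × 0.4840 × 0.2332^(2/3) × 0.00090^(1/2) = 0.2292 m³/s
V = Q/A = 0.2292/0.4840 = 0.4736 m/s

0.474 m/s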